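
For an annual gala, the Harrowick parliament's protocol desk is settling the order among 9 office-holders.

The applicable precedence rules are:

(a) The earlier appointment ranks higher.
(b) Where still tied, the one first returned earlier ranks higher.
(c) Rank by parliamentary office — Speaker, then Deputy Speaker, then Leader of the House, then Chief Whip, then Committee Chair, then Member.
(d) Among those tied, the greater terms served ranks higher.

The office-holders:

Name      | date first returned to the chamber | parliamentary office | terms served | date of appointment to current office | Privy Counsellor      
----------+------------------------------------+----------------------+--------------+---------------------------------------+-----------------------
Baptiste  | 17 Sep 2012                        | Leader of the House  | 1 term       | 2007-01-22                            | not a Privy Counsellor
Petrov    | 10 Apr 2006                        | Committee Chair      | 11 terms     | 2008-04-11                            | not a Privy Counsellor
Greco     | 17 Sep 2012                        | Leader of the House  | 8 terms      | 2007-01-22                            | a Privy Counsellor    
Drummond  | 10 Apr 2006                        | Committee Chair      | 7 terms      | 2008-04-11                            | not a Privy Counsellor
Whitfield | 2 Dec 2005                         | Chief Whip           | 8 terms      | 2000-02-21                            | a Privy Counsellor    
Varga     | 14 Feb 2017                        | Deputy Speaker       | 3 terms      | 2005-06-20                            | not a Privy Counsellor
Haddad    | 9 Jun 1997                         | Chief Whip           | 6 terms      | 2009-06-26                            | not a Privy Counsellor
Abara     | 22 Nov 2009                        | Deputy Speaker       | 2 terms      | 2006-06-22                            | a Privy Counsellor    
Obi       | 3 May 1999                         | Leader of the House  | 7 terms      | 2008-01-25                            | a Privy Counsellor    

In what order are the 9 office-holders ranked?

By date of appointment to current office (earlier first): Whitfield (2000-02-21); then Varga (2005-06-20); then Abara (2006-06-22); then Greco and Baptiste (both 2007-01-22); then Obi (2008-01-25); then Petrov and Drummond (both 2008-04-11); then Haddad (2009-06-26).
Greco and Baptiste both have date first returned to the chamber 17 Sep 2012, so the next rule applies.
Greco and Baptiste are each Leader of the House, so the next rule applies.
Among Greco and Baptiste, by terms served (higher first): Greco (8 terms) before Baptiste (1 term).
Petrov and Drummond both have date first returned to the chamber 10 Apr 2006, so the next rule applies.
Petrov and Drummond are each Committee Chair, so the next rule applies.
Among Petrov and Drummond, by terms served (higher first): Petrov (11 terms) before Drummond (7 terms).
Full order: Whitfield, Varga, Abara, Greco, Baptiste, Obi, Petrov, Drummond, Haddad.

Whitfield, Varga, Abara, Greco, Baptiste, Obi, Petrov, Drummond, Haddad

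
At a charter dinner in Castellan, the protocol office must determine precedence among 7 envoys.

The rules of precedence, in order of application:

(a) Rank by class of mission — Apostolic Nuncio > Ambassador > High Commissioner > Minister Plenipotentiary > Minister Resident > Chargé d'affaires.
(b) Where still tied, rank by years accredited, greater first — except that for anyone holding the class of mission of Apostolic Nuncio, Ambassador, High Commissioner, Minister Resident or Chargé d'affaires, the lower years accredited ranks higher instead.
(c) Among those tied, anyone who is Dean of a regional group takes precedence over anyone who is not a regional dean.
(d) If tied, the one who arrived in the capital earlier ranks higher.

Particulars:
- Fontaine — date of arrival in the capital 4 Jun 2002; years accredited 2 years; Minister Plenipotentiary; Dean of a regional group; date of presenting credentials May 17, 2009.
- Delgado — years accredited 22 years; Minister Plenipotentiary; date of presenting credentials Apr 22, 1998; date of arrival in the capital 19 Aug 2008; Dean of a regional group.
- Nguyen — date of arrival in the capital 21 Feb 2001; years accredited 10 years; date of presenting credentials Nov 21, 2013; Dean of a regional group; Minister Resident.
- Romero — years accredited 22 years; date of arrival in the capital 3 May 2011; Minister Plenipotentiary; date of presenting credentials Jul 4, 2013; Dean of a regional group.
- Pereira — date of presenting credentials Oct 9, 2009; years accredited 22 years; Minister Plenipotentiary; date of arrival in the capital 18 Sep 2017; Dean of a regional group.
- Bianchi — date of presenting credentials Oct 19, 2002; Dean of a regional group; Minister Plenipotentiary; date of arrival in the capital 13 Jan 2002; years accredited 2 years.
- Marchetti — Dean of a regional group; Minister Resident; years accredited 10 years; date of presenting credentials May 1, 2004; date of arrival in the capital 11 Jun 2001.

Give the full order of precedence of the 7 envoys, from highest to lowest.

Delgado, Romero, Pereira, Bianchi, Fontaine, Nguyen, Marchetti

By class of mission: Delgado, Romero, Pereira, Bianchi and Fontaine (Minister Plenipotentiary); then Nguyen and Marchetti (Minister Resident).
Among Delgado, Romero, Pereira, Bianchi and Fontaine, by years accredited (higher first): Delgado, Romero and Pereira (22 years) before Bianchi and Fontaine (2 years).
Delgado, Romero and Pereira are each Dean of a regional group, so the next rule applies.
Among Delgado, Romero and Pereira, by date of arrival in the capital (earlier first): Delgado (19 Aug 2008) before Romero (3 May 2011) before Pereira (18 Sep 2017).
Bianchi and Fontaine are each Dean of a regional group, so the next rule applies.
Among Bianchi and Fontaine, by date of arrival in the capital (earlier first): Bianchi (13 Jan 2002) before Fontaine (4 Jun 2002).
Nguyen and Marchetti both have years accredited 10 years, so the next rule applies.
Nguyen and Marchetti are each Dean of a regional group, so the next rule applies.
Among Nguyen and Marchetti, by date of arrival in the capital (earlier first): Nguyen (21 Feb 2001) before Marchetti (11 Jun 2001).
Full order: Delgado, Romero, Pereira, Bianchi, Fontaine, Nguyen, Marchetti.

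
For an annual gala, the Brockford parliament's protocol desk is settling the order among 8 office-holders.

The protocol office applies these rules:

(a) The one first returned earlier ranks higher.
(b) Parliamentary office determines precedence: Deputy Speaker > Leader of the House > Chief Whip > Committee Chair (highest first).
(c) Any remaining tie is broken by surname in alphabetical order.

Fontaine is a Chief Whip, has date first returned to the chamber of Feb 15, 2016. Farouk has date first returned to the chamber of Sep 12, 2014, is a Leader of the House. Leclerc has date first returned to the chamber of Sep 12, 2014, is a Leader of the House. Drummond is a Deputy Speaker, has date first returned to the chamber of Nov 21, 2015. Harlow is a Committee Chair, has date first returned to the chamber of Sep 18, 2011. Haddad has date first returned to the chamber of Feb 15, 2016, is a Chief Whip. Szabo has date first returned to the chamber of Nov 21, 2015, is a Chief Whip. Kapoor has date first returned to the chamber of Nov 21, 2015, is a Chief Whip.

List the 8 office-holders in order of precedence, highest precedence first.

By date first returned to the chamber (earlier first): Harlow (Sep 18, 2011); then Farouk and Leclerc (both Sep 12, 2014); then Drummond, Kapoor and Szabo (each Nov 21, 2015); then Fontaine and Haddad (both Feb 15, 2016).
Farouk and Leclerc are each Leader of the House, so the next rule applies.
Among Farouk and Leclerc, alphabetically by surname: Farouk before Leclerc.
Among Drummond, Kapoor and Szabo, by parliamentary office: Drummond (Deputy Speaker) before Kapoor and Szabo (Chief Whip).
Among Kapoor and Szabo, alphabetically by surname: Kapoor before Szabo.
Fontaine and Haddad are each Chief Whip, so the next rule applies.
Among Fontaine and Haddad, alphabetically by surname: Fontaine before Haddad.
Full order: Harlow, Farouk, Leclerc, Drummond, Kapoor, Szabo, Fontaine, Haddad.

Harlow, Farouk, Leclerc, Drummond, Kapoor, Szabo, Fontaine, Haddad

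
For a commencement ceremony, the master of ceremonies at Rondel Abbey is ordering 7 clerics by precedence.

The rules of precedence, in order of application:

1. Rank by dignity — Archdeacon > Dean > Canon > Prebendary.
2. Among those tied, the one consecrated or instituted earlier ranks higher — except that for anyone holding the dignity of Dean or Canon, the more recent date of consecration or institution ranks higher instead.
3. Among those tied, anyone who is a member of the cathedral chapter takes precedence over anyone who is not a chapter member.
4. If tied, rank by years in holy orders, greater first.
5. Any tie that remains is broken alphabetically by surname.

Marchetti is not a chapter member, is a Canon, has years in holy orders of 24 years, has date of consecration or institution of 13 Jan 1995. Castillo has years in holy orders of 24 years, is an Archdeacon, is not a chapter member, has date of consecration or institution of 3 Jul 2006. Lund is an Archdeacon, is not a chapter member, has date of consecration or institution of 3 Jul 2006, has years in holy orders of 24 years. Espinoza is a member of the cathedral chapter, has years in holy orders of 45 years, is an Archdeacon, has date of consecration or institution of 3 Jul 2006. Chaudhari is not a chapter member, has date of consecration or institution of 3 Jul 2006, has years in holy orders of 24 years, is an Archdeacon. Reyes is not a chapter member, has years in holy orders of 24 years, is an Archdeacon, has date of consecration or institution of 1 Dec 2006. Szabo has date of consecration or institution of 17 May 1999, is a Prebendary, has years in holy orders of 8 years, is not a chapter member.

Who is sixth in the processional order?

Marchetti

By dignity: Espinoza, Castillo, Chaudhari, Lund and Reyes (Archdeacon); then Marchetti (Canon); then Szabo (Prebendary).
Among Espinoza, Castillo, Chaudhari, Lund and Reyes, by date of consecration or institution (earlier first): Espinoza, Castillo, Chaudhari and Lund (3 Jul 2006) before Reyes (1 Dec 2006).
Among Espinoza, Castillo, Chaudhari and Lund, a member of the cathedral chapter before not a chapter member: Espinoza (a member of the cathedral chapter) before Castillo, Chaudhari and Lund (not a chapter member).
Castillo, Chaudhari and Lund all have years in holy orders 24 years, so the next rule applies.
Among Castillo, Chaudhari and Lund, alphabetically by surname: Castillo before Chaudhari before Lund.
Order: Espinoza, Castillo, Chaudhari, Lund, Reyes, Marchetti, Szabo.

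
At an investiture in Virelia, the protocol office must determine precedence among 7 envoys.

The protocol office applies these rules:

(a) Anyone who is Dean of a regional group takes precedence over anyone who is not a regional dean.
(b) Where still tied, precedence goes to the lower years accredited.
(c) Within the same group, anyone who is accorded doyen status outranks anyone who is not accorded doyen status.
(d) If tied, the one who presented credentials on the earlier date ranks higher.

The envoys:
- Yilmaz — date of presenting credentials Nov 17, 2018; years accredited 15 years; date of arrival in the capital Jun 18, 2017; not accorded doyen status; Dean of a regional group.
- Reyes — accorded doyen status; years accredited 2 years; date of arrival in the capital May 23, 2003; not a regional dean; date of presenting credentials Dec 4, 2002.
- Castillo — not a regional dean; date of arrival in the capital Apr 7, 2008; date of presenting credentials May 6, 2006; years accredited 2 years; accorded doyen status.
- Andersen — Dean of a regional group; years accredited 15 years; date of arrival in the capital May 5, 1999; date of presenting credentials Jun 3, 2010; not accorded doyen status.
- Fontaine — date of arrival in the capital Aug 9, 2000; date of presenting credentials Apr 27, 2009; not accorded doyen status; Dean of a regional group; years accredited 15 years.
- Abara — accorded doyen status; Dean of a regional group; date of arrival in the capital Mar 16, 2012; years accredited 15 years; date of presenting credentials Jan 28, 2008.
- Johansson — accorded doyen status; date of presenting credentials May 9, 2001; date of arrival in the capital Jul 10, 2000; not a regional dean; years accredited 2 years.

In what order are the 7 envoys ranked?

By the first rule: Abara, Fontaine, Andersen and Yilmaz (each Dean of a regional group); then Johansson, Reyes and Castillo (each not a regional dean).
Abara, Fontaine, Andersen and Yilmaz all have years accredited 15 years, so the next rule applies.
Among Abara, Fontaine, Andersen and Yilmaz, accorded doyen status before not accorded doyen status: Abara (accorded doyen status) before Fontaine, Andersen and Yilmaz (not accorded doyen status).
Among Fontaine, Andersen and Yilmaz, by date of presenting credentials (earlier first): Fontaine (Apr 27, 2009) before Andersen (Jun 3, 2010) before Yilmaz (Nov 17, 2018).
Johansson, Reyes and Castillo all have years accredited 2 years, so the next rule applies.
Johansson, Reyes and Castillo are each accorded doyen status, so the next rule applies.
Among Johansson, Reyes and Castillo, by date of presenting credentials (earlier first): Johansson (May 9, 2001) before Reyes (Dec 4, 2002) before Castillo (May 6, 2006).
Full order: Abara, Fontaine, Andersen, Yilmaz, Johansson, Reyes, Castillo.

Abara, Fontaine, Andersen, Yilmaz, Johansson, Reyes, Castillo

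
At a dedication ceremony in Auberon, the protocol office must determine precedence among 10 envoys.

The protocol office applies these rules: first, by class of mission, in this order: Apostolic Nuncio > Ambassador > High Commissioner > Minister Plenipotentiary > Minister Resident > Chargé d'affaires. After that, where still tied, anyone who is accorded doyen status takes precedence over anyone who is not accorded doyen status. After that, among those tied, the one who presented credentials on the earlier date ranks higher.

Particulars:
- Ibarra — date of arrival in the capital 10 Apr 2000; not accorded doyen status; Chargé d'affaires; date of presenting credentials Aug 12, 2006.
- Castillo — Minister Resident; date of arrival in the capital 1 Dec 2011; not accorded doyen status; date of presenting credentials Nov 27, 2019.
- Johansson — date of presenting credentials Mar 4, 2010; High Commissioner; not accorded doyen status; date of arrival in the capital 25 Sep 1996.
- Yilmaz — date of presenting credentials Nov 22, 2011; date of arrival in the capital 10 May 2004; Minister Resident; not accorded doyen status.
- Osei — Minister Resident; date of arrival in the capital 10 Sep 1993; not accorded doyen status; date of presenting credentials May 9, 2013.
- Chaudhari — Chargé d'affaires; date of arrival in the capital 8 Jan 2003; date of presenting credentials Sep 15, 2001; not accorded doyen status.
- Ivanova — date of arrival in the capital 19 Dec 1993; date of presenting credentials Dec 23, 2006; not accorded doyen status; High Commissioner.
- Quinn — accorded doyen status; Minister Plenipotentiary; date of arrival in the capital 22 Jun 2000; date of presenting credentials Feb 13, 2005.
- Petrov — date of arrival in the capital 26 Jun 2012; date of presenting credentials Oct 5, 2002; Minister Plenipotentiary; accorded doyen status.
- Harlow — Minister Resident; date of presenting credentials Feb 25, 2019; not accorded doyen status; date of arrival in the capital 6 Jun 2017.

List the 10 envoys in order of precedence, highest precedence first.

By class of mission: Ivanova and Johansson (High Commissioner); then Petrov and Quinn (Minister Plenipotentiary); then Yilmaz, Osei, Harlow and Castillo (Minister Resident); then Chaudhari and Ibarra (Chargé d'affaires).
Ivanova and Johansson are each not accorded doyen status, so the next rule applies.
Among Ivanova and Johansson, by date of presenting credentials (earlier first): Ivanova (Dec 23, 2006) before Johansson (Mar 4, 2010).
Petrov and Quinn are each accorded doyen status, so the next rule applies.
Among Petrov and Quinn, by date of presenting credentials (earlier first): Petrov (Oct 5, 2002) before Quinn (Feb 13, 2005).
Yilmaz, Osei, Harlow and Castillo are each not accorded doyen status, so the next rule applies.
Among Yilmaz, Osei, Harlow and Castillo, by date of presenting credentials (earlier first): Yilmaz (Nov 22, 2011) before Osei (May 9, 2013) before Harlow (Feb 25, 2019) before Castillo (Nov 27, 2019).
Chaudhari and Ibarra are each not accorded doyen status, so the next rule applies.
Among Chaudhari and Ibarra, by date of presenting credentials (earlier first): Chaudhari (Sep 15, 2001) before Ibarra (Aug 12, 2006).
Full order: Ivanova, Johansson, Petrov, Quinn, Yilmaz, Osei, Harlow, Castillo, Chaudhari, Ibarra.

Ivanova, Johansson, Petrov, Quinn, Yilmaz, Osei, Harlow, Castillo, Chaudhari, Ibarra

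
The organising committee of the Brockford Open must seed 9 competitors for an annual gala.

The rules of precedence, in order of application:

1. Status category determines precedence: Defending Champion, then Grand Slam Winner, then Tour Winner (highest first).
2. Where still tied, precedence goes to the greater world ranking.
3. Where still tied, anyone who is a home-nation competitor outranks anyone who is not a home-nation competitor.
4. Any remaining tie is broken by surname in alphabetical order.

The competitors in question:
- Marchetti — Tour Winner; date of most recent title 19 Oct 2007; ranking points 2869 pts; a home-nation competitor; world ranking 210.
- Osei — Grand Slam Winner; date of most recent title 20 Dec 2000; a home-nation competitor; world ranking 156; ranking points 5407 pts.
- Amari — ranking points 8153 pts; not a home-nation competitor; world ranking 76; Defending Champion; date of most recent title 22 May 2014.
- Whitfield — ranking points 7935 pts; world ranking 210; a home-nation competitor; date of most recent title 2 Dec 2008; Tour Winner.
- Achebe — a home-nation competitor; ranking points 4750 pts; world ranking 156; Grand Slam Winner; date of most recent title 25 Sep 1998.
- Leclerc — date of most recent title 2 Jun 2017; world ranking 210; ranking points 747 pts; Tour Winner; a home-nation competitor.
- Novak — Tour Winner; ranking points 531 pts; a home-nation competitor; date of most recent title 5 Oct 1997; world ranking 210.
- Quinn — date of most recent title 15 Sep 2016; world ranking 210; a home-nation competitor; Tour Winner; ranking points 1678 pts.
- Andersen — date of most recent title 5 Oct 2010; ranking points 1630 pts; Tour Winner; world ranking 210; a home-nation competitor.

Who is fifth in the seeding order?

Leclerc

By status category: Amari (Defending Champion); then Achebe and Osei (Grand Slam Winner); then Andersen, Leclerc, Marchetti, Novak, Quinn and Whitfield (Tour Winner).
Achebe and Osei both have world ranking 156, so the next rule applies.
Achebe and Osei are each a home-nation competitor, so the next rule applies.
Among Achebe and Osei, alphabetically by surname: Achebe before Osei.
Andersen, Leclerc, Marchetti, Novak, Quinn and Whitfield all have world ranking 210, so the next rule applies.
Andersen, Leclerc, Marchetti, Novak, Quinn and Whitfield are each a home-nation competitor, so the next rule applies.
Among Andersen, Leclerc, Marchetti, Novak, Quinn and Whitfield, alphabetically by surname: Andersen before Leclerc before Marchetti before Novak before Quinn before Whitfield.
Order: Amari, Achebe, Osei, Andersen, Leclerc, Marchetti, Novak, Quinn, Whitfield.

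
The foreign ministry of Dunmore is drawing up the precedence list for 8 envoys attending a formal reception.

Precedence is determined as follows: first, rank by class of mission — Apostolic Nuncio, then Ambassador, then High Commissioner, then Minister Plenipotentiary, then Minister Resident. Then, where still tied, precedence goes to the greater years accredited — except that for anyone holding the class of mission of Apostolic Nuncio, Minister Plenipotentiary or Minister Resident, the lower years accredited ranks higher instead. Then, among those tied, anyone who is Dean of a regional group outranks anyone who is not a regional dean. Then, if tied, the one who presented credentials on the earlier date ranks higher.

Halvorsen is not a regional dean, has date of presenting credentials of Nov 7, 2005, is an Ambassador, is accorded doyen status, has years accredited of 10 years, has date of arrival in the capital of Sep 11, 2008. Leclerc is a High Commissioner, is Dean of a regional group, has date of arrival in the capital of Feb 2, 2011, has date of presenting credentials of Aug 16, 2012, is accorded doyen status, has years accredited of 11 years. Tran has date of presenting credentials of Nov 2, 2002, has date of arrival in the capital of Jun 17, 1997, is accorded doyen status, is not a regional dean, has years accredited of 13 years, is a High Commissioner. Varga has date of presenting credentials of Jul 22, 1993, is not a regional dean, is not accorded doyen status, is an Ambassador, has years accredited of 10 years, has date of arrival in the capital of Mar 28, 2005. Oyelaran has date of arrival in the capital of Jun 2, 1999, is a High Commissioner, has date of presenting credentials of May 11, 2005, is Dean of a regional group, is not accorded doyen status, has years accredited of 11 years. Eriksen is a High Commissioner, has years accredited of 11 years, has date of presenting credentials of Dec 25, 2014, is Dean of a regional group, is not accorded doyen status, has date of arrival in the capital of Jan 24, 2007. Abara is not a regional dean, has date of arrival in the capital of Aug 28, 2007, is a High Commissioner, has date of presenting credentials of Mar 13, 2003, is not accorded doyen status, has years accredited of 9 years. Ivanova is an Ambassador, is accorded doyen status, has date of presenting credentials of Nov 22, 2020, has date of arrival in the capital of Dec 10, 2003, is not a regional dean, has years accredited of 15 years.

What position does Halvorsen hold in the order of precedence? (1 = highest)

By class of mission: Ivanova, Varga and Halvorsen (Ambassador); then Tran, Oyelaran, Leclerc, Eriksen and Abara (High Commissioner).
Among Ivanova, Varga and Halvorsen, by years accredited (higher first): Ivanova (15 years) before Varga and Halvorsen (10 years).
Varga and Halvorsen are each not a regional dean, so the next rule applies.
Among Varga and Halvorsen, by date of presenting credentials (earlier first): Varga (Jul 22, 1993) before Halvorsen (Nov 7, 2005).
Among Tran, Oyelaran, Leclerc, Eriksen and Abara, by years accredited (higher first): Tran (13 years) before Oyelaran, Leclerc and Eriksen (11 years) before Abara (9 years).
Oyelaran, Leclerc and Eriksen are each Dean of a regional group, so the next rule applies.
Among Oyelaran, Leclerc and Eriksen, by date of presenting credentials (earlier first): Oyelaran (May 11, 2005) before Leclerc (Aug 16, 2012) before Eriksen (Dec 25, 2014).
Order: Ivanova, Varga, Halvorsen, Tran, Oyelaran, Leclerc, Eriksen, Abara. So position 3.

3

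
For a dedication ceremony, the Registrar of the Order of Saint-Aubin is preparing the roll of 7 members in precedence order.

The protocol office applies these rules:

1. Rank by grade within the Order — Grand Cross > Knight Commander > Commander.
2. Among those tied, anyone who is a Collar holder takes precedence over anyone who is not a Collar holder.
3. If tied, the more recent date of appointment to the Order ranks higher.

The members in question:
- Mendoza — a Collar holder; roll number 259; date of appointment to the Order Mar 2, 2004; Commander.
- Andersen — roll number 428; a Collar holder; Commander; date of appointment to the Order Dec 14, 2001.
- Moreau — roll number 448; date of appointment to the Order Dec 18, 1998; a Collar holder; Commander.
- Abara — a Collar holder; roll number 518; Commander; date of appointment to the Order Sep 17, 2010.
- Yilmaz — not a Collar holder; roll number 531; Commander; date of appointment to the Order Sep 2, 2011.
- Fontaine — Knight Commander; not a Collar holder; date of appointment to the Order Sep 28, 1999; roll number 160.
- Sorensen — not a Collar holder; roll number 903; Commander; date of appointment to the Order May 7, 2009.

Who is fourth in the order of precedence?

Andersen

By grade within the Order: Fontaine (Knight Commander); then Abara, Mendoza, Andersen, Moreau, Yilmaz and Sorensen (Commander).
Among Abara, Mendoza, Andersen, Moreau, Yilmaz and Sorensen, a Collar holder before not a Collar holder: Abara, Mendoza, Andersen and Moreau (a Collar holder) before Yilmaz and Sorensen (not a Collar holder).
Among Abara, Mendoza, Andersen and Moreau, by date of appointment to the Order (later first): Abara (Sep 17, 2010) before Mendoza (Mar 2, 2004) before Andersen (Dec 14, 2001) before Moreau (Dec 18, 1998).
Among Yilmaz and Sorensen, by date of appointment to the Order (later first): Yilmaz (Sep 2, 2011) before Sorensen (May 7, 2009).
Order: Fontaine, Abara, Mendoza, Andersen, Moreau, Yilmaz, Sorensen.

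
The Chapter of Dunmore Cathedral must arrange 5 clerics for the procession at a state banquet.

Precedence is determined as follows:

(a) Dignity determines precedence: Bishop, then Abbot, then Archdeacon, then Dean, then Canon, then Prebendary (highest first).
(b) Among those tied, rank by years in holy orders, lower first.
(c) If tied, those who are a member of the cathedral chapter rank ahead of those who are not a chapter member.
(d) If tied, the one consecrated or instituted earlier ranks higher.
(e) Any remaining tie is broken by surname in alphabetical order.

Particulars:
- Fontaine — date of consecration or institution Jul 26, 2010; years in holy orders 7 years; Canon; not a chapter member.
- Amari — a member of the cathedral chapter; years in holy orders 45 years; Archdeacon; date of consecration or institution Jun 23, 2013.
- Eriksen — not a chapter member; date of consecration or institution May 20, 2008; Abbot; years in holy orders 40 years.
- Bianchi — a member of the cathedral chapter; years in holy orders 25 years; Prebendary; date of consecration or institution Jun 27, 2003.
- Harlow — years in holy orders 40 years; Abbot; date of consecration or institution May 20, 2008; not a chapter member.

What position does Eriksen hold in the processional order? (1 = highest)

By dignity: Eriksen and Harlow (Abbot); then Amari (Archdeacon); then Fontaine (Canon); then Bianchi (Prebendary).
Eriksen and Harlow both have years in holy orders 40 years, so the next rule applies.
Eriksen and Harlow are each not a chapter member, so the next rule applies.
Eriksen and Harlow both have date of consecration or institution May 20, 2008, so the next rule applies.
Among Eriksen and Harlow, alphabetically by surname: Eriksen before Harlow.
Order: Eriksen, Harlow, Amari, Fontaine, Bianchi. So position 1.

1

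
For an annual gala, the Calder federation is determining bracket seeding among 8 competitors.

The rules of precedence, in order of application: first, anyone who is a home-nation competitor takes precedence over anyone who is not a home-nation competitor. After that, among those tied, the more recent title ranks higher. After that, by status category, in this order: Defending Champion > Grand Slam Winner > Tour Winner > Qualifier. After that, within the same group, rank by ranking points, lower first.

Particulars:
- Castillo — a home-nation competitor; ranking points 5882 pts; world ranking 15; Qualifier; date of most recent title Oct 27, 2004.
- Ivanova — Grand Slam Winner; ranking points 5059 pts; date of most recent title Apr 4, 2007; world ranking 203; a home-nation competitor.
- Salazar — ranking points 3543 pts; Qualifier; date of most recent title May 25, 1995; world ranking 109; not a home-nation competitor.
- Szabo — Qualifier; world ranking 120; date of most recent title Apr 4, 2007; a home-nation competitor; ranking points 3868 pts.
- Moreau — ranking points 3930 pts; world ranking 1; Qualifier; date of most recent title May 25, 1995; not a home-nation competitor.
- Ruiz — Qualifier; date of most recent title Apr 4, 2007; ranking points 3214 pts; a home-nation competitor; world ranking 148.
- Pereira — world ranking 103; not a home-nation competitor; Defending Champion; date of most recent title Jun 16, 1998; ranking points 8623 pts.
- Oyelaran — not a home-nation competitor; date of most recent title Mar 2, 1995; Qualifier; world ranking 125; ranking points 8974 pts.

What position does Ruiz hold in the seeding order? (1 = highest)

By the first rule: Ivanova, Ruiz, Szabo and Castillo (each a home-nation competitor); then Pereira, Salazar, Moreau and Oyelaran (each not a home-nation competitor).
Among Ivanova, Ruiz, Szabo and Castillo, by date of most recent title (later first): Ivanova, Ruiz and Szabo (Apr 4, 2007) before Castillo (Oct 27, 2004).
Among Ivanova, Ruiz and Szabo, by status category: Ivanova (Grand Slam Winner) before Ruiz and Szabo (Qualifier).
Among Ruiz and Szabo, by ranking points (lower first): Ruiz (3214 pts) before Szabo (3868 pts).
Among Pereira, Salazar, Moreau and Oyelaran, by date of most recent title (later first): Pereira (Jun 16, 1998) before Salazar and Moreau (May 25, 1995) before Oyelaran (Mar 2, 1995).
Salazar and Moreau are each Qualifier, so the next rule applies.
Among Salazar and Moreau, by ranking points (lower first): Salazar (3543 pts) before Moreau (3930 pts).
Order: Ivanova, Ruiz, Szabo, Castillo, Pereira, Salazar, Moreau, Oyelaran. So position 2.

2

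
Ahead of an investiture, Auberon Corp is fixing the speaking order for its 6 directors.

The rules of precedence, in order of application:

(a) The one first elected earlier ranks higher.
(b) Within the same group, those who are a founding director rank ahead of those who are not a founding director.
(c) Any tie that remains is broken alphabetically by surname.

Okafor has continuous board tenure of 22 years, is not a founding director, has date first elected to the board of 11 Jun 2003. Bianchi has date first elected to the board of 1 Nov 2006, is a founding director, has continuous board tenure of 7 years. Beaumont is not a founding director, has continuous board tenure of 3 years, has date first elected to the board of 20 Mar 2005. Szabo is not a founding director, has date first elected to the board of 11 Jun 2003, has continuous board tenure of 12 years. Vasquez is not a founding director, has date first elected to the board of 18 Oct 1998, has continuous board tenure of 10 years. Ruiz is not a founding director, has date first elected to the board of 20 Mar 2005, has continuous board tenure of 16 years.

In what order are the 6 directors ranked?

Vasquez, Okafor, Szabo, Beaumont, Ruiz, Bianchi

By date first elected to the board (earlier first): Vasquez (18 Oct 1998); then Okafor and Szabo (both 11 Jun 2003); then Beaumont and Ruiz (both 20 Mar 2005); then Bianchi (1 Nov 2006).
Okafor and Szabo are each not a founding director, so the next rule applies.
Among Okafor and Szabo, alphabetically by surname: Okafor before Szabo.
Beaumont and Ruiz are each not a founding director, so the next rule applies.
Among Beaumont and Ruiz, alphabetically by surname: Beaumont before Ruiz.
Full order: Vasquez, Okafor, Szabo, Beaumont, Ruiz, Bianchi.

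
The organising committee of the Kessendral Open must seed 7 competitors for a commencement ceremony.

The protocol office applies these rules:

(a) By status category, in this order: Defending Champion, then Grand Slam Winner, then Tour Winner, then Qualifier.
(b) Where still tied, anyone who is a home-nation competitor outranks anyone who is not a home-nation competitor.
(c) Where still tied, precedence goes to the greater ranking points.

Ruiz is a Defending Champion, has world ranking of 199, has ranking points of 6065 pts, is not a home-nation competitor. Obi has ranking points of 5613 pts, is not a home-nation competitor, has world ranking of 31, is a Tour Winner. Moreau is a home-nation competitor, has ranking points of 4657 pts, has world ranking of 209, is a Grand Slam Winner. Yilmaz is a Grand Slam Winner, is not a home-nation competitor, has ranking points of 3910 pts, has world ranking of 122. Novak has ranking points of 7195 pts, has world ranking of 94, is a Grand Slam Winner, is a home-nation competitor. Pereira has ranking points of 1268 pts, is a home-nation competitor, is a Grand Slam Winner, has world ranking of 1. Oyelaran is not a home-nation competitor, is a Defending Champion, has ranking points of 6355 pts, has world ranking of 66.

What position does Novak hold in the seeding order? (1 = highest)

By status category: Oyelaran and Ruiz (Defending Champion); then Novak, Moreau, Pereira and Yilmaz (Grand Slam Winner); then Obi (Tour Winner).
Oyelaran and Ruiz are each not a home-nation competitor, so the next rule applies.
Among Oyelaran and Ruiz, by ranking points (higher first): Oyelaran (6355 pts) before Ruiz (6065 pts).
Among Novak, Moreau, Pereira and Yilmaz, a home-nation competitor before not a home-nation competitor: Novak, Moreau and Pereira (a home-nation competitor) before Yilmaz (not a home-nation competitor).
Among Novak, Moreau and Pereira, by ranking points (higher first): Novak (7195 pts) before Moreau (4657 pts) before Pereira (1268 pts).
Order: Oyelaran, Ruiz, Novak, Moreau, Pereira, Yilmaz, Obi. So position 3.

3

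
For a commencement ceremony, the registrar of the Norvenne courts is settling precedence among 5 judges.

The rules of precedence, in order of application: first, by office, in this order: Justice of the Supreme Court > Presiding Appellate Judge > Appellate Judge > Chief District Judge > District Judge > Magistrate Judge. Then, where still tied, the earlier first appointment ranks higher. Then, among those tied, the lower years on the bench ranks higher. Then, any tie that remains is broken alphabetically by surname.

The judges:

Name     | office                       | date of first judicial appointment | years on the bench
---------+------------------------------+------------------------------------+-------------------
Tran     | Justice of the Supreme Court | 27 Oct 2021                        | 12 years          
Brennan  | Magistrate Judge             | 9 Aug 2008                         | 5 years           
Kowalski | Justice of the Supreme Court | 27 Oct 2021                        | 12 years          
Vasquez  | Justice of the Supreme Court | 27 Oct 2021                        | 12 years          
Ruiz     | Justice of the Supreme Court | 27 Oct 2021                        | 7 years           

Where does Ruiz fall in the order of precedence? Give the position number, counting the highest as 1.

1

By office: Ruiz, Kowalski, Tran and Vasquez (Justice of the Supreme Court); then Brennan (Magistrate Judge).
Ruiz, Kowalski, Tran and Vasquez all have date of first judicial appointment 27 Oct 2021, so the next rule applies.
Among Ruiz, Kowalski, Tran and Vasquez, by years on the bench (lower first): Ruiz (7 years) before Kowalski, Tran and Vasquez (12 years).
Among Kowalski, Tran and Vasquez, alphabetically by surname: Kowalski before Tran before Vasquez.
Order: Ruiz, Kowalski, Tran, Vasquez, Brennan. So position 1.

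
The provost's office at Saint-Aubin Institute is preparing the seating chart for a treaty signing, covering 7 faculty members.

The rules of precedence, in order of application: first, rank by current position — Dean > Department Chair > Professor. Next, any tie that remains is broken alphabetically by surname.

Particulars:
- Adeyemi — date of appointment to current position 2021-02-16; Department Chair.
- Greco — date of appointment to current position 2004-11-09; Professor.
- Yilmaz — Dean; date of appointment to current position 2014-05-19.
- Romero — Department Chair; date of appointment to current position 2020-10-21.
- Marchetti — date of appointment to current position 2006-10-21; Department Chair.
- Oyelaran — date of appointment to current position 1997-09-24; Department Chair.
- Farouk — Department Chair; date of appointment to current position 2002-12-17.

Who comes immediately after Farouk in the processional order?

By current position: Yilmaz (Dean); then Adeyemi, Farouk, Marchetti, Oyelaran and Romero (Department Chair); then Greco (Professor).
Among Adeyemi, Farouk, Marchetti, Oyelaran and Romero, alphabetically by surname: Adeyemi before Farouk before Marchetti before Oyelaran before Romero.
Order: Yilmaz, Adeyemi, Farouk, Marchetti, Oyelaran, Romero, Greco.

Marchetti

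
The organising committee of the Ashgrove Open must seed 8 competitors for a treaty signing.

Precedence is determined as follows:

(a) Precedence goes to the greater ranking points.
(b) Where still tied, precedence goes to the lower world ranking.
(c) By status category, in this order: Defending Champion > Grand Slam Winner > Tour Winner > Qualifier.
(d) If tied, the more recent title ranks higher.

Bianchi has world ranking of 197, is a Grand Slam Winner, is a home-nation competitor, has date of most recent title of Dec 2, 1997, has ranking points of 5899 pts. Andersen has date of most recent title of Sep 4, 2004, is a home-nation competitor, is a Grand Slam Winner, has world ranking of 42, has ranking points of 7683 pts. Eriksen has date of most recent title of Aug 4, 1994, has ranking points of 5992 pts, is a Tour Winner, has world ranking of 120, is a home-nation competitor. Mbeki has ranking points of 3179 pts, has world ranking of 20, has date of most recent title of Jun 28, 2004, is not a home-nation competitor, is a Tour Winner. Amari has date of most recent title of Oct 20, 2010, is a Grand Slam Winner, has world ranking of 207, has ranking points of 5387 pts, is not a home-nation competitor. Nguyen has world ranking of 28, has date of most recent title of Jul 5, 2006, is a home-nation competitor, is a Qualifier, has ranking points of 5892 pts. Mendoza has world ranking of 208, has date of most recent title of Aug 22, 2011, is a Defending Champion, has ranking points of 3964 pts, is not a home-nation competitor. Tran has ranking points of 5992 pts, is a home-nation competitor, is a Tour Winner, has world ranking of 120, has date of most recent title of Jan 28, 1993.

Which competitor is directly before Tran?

By ranking points (higher first): Andersen (7683 pts); then Eriksen and Tran (both 5992 pts); then Bianchi (5899 pts); then Nguyen (5892 pts); then Amari (5387 pts); then Mendoza (3964 pts); then Mbeki (3179 pts).
Eriksen and Tran both have world ranking 120, so the next rule applies.
Eriksen and Tran are each Tour Winner, so the next rule applies.
Among Eriksen and Tran, by date of most recent title (later first): Eriksen (Aug 4, 1994) before Tran (Jan 28, 1993).
Order: Andersen, Eriksen, Tran, Bianchi, Nguyen, Amari, Mendoza, Mbeki.

Eriksen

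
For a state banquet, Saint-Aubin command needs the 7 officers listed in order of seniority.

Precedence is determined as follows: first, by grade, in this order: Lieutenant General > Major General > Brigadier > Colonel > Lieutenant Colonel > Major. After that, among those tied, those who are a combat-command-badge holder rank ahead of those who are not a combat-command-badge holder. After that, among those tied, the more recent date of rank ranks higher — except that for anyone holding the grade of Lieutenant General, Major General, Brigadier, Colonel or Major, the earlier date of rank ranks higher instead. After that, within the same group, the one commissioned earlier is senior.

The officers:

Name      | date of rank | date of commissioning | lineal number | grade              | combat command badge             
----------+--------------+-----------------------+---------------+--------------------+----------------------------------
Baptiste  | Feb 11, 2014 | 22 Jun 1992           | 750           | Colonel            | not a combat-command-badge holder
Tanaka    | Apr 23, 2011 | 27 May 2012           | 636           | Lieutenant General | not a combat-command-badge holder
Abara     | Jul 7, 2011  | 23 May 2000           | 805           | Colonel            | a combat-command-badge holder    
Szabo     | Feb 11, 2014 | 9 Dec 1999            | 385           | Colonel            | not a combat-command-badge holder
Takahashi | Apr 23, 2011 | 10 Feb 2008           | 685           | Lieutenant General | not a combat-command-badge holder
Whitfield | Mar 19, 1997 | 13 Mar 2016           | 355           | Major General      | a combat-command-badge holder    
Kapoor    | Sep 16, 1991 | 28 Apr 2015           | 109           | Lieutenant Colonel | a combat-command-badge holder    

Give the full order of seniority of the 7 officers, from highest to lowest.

By grade: Takahashi and Tanaka (Lieutenant General); then Whitfield (Major General); then Abara, Baptiste and Szabo (Colonel); then Kapoor (Lieutenant Colonel).
Takahashi and Tanaka are each not a combat-command-badge holder, so the next rule applies.
Takahashi and Tanaka both have date of rank Apr 23, 2011, so the next rule applies.
Among Takahashi and Tanaka, by date of commissioning (earlier first): Takahashi (10 Feb 2008) before Tanaka (27 May 2012).
Among Abara, Baptiste and Szabo, a combat-command-badge holder before not a combat-command-badge holder: Abara (a combat-command-badge holder) before Baptiste and Szabo (not a combat-command-badge holder).
Baptiste and Szabo both have date of rank Feb 11, 2014, so the next rule applies.
Among Baptiste and Szabo, by date of commissioning (earlier first): Baptiste (22 Jun 1992) before Szabo (9 Dec 1999).
Full order: Takahashi, Tanaka, Whitfield, Abara, Baptiste, Szabo, Kapoor.

Takahashi, Tanaka, Whitfield, Abara, Baptiste, Szabo, Kapoor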